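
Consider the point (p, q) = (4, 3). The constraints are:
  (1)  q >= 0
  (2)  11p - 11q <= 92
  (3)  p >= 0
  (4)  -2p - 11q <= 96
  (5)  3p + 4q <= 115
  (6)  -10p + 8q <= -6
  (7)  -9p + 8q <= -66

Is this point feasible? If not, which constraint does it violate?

Constraint (7): -9p + 8q = -12, which is not ≤ -66. All other constraints are satisfied.

not feasible — violates (7)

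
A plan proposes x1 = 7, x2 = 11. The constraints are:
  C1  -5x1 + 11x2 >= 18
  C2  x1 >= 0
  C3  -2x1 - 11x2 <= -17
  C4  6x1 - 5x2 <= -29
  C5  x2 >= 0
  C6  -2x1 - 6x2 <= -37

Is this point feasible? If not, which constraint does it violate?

Constraint C4: 6x1 - 5x2 = -13, which is not ≤ -29. All other constraints are satisfied.

not feasible — violates C4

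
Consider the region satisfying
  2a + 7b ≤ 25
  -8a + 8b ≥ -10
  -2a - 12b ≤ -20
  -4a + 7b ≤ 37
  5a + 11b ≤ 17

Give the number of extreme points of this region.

3

Intersecting each pair of boundary lines and keeping only the points that satisfy every inequality leaves:
  (-152/31, 77/31)
  (-8/19, 33/19)
  (-288/79, 253/79)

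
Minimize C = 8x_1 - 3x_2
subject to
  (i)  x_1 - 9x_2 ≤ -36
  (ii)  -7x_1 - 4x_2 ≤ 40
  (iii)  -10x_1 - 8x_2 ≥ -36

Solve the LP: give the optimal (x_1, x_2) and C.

Feasible corners and C = 8x_1 - 3x_2:
  (-504/67, 212/67) → C = -4668/67
  (18/49, 198/49) → C = -450/49
  (-29, 163/4) → C = -1417/4

At the optimal vertex, -7x_1 - 4x_2 = 40 and -10x_1 - 8x_2 = -36.
Solving simultaneously gives x_1 = -29, x_2 = 163/4.

x_1 = -29, x_2 = 163/4, minimum C = -1417/4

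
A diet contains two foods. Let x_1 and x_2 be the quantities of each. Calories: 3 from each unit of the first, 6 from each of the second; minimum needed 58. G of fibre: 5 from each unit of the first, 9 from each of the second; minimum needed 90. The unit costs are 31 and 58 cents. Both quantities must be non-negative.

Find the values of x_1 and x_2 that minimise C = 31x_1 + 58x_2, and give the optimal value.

x_1 = 6, x_2 = 20/3, minimum C = 1718/3

Corner points and C = 31x_1 + 58x_2:
  (0, 10) → C = 580
  (58/3, 0) → C = 1798/3
  (6, 20/3) → C = 1718/3
The feasible region is unbounded (it extends along (0, 1), (1, 0)), but C strictly increases along every unbounded feasible direction, so there is no improving ray and the minimum is attained at a vertex.

At the optimal vertex, 3x_1 + 6x_2 = 58 and 5x_1 + 9x_2 = 90.
Solving simultaneously gives x_1 = 6, x_2 = 20/3.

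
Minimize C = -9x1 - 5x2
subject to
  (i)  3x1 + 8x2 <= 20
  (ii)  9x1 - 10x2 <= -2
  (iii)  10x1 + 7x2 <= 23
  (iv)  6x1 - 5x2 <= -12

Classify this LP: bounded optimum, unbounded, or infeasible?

bounded optimum

Vertices and C = -9x1 - 5x2:
  (4/63, 52/21) → C = -272/21
  (-22/3, -32/5) → C = 98
The feasible region has finitely many vertices and no improving ray; the minimum is -272/21 at (4/63, 52/21).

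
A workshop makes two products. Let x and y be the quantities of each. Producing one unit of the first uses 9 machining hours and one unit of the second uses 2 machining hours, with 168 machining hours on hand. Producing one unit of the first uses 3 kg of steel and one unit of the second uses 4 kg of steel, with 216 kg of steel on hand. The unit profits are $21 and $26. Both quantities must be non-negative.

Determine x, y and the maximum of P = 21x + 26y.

Corner points and P = 21x + 26y:
  (0, 0) → P = 0
  (0, 54) → P = 1404
  (56/3, 0) → P = 392
  (8, 48) → P = 1416

At the optimal vertex, 9x + 2y = 168 and 3x + 4y = 216.
Solving simultaneously gives x = 8, y = 48.

x = 8, y = 48, maximum P = 1416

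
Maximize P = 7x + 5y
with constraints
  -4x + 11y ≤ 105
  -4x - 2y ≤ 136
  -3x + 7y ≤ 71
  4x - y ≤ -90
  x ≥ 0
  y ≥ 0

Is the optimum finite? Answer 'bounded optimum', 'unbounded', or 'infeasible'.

The boundaries -4x + 11y = 105 and x = 0 meet at (0, 105/11), but that point violates 4x - y ≤ -90. Every candidate vertex is excluded by some other constraint, so the feasible region is empty.

infeasible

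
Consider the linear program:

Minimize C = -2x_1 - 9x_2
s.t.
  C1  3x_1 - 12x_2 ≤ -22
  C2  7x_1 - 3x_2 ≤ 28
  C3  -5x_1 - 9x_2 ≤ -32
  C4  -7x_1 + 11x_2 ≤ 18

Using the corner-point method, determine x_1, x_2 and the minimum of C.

x_1 = 181/28, x_2 = 23/4, minimum C = -1811/28

Feasible corners and C = -2x_1 - 9x_2:
  (134/25, 238/75) → C = -982/25
  (62/29, 206/87) → C = -742/29
  (181/28, 23/4) → C = -1811/28
  (95/59, 157/59) → C = -1603/59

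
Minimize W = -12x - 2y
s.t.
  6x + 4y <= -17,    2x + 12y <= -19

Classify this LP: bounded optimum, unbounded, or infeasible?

unbounded

From the feasible point (-2, -5/4), moving in the direction (4, -6) keeps every constraint satisfied while W decreases without bound.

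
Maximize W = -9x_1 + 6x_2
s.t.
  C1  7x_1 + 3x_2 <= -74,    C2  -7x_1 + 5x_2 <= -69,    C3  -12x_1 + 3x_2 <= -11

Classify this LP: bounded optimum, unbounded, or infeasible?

Feasible corners and W = -9x_1 + 6x_2:
  (-163/56, -143/8) → W = -4539/56
  (-152/39, -751/39) → W = -1046/13
The feasible region has finitely many vertices and no improving ray; the maximum is -1046/13 at (-152/39, -751/39).

bounded optimum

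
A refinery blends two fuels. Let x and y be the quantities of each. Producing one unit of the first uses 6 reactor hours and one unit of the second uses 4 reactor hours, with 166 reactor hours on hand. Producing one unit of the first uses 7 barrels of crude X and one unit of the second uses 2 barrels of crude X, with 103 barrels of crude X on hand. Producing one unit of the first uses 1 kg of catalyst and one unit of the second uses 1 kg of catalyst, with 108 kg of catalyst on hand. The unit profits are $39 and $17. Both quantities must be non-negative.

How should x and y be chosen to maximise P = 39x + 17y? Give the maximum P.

Feasible corners and P = 39x + 17y:
  (0, 0) → P = 0
  (0, 83/2) → P = 1411/2
  (103/7, 0) → P = 4017/7
  (5, 34) → P = 773

x = 5, y = 34, maximum P = 773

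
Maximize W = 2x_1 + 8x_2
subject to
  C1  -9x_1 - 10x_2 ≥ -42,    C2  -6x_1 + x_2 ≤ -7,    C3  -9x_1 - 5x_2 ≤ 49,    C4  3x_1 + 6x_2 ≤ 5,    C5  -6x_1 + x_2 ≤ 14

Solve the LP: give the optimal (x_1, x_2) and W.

x_1 = 47/39, x_2 = 3/13, maximum W = 166/39

Vertices and W = 2x_1 + 8x_2:
  (101/12, -27/8) → W = -61/6
  (-14/39, -119/13) → W = -2884/39
  (47/39, 3/13) → W = 166/39
The feasible region is unbounded (it extends along (10, -9), (5, -9)), but W strictly decreases along every unbounded feasible direction, so there is no improving ray and the maximum is attained at a vertex.

The binding constraints are -6x_1 + x_2 = -7 and 3x_1 + 6x_2 = 5.
Solving simultaneously gives x_1 = 47/39, x_2 = 3/13.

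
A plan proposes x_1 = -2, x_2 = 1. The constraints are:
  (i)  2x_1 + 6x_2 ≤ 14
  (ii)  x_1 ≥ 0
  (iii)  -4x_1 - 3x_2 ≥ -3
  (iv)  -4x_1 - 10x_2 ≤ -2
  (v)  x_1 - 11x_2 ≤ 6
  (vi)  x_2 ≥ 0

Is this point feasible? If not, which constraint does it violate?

not feasible — violates (ii)

Constraint (ii): x_1 = -2, which is not ≥ 0. All other constraints are satisfied.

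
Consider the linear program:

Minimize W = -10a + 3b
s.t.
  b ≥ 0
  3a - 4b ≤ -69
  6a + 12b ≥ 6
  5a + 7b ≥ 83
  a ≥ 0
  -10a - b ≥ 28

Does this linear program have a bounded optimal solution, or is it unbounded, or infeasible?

The boundaries 3a - 4b = -69 and a = 0 meet at (0, 69/4), but that point violates -10a - b ≥ 28. Every candidate vertex is excluded by some other constraint, so the feasible region is empty.

infeasible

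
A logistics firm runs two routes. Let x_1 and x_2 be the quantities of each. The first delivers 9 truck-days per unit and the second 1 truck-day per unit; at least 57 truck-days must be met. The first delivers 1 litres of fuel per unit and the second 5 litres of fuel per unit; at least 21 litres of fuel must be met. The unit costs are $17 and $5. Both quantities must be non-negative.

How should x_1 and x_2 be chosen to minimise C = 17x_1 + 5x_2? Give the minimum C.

x_1 = 6, x_2 = 3, minimum C = 117

Corner points and C = 17x_1 + 5x_2:
  (0, 57) → C = 285
  (21, 0) → C = 357
  (6, 3) → C = 117
The feasible region is unbounded (it extends along (0, 1), (1, 0)), but C strictly increases along every unbounded feasible direction, so there is no improving ray and the minimum is attained at a vertex.

At the optimal vertex, 9x_1 + x_2 = 57 and x_1 + 5x_2 = 21.
Solving simultaneously gives x_1 = 6, x_2 = 3.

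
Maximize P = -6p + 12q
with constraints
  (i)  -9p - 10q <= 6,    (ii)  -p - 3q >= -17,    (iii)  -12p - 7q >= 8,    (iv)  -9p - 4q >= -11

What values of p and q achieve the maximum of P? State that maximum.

p = -188/17, q = 159/17, maximum P = 3036/17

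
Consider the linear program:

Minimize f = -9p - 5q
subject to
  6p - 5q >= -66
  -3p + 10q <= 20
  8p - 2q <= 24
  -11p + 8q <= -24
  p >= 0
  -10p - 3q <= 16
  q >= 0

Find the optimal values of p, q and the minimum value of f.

p = 24/7, q = 12/7, minimum f = -276/7

At the optimal vertex, 8p - 2q = 24 and -11p + 8q = -24.
Solving simultaneously gives p = 24/7, q = 12/7.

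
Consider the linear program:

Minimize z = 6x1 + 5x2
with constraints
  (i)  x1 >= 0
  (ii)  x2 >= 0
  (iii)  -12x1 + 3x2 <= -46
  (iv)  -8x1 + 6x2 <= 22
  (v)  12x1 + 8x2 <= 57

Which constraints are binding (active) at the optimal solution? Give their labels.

(ii) and (iii)

Vertices and z = 6x1 + 5x2:
  (23/6, 0) → z = 23
  (19/4, 0) → z = 57/2
  (49/12, 1) → z = 59/2

The minimum is at (23/6, 0). Substituting into each constraint, equality holds for (ii) and (iii); the remaining constraints have slack.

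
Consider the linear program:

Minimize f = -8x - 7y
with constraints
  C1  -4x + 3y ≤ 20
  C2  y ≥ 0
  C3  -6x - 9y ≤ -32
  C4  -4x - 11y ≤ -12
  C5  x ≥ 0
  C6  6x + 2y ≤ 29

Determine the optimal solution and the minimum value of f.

The binding constraints are -4x + 3y = 20 and 6x + 2y = 29.
Solving simultaneously gives x = 47/26, y = 118/13.

x = 47/26, y = 118/13, minimum f = -78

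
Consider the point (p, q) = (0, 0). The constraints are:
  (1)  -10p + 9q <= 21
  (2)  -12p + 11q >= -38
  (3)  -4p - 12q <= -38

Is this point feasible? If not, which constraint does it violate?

not feasible — violates (3)

Constraint (3): -4p - 12q = 0, which is not ≤ -38. All other constraints are satisfied.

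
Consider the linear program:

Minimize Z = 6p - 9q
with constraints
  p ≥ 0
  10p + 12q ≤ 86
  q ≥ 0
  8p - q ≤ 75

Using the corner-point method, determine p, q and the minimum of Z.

p = 0, q = 43/6, minimum Z = -129/2

Corner points and Z = 6p - 9q:
  (0, 43/6) → Z = -129/2
  (0, 0) → Z = 0
  (43/5, 0) → Z = 258/5

At the optimal vertex, p = 0 and 10p + 12q = 86.
Solving simultaneously gives p = 0, q = 43/6.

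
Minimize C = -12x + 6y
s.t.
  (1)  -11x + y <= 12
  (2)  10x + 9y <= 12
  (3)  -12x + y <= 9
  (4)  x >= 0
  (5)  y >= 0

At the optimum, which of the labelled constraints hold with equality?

(2) and (5)

Corner points and C = -12x + 6y:
  (0, 4/3) → C = 8
  (6/5, 0) → C = -72/5
  (0, 0) → C = 0

The minimum is at (6/5, 0). Substituting into each constraint, equality holds for (2) and (5); the remaining constraints have slack.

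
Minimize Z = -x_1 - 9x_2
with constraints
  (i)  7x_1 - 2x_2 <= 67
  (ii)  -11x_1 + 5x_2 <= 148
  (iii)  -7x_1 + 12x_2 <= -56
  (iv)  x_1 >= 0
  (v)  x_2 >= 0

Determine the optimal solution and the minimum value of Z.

Vertices and Z = -x_1 - 9x_2:
  (346/35, 11/10) → Z = -277/14
  (67/7, 0) → Z = -67/7
  (8, 0) → Z = -8

The optimum lies where 7x_1 - 2x_2 = 67 and -7x_1 + 12x_2 = -56.
Solving simultaneously gives x_1 = 346/35, x_2 = 11/10.

x_1 = 346/35, x_2 = 11/10, minimum Z = -277/14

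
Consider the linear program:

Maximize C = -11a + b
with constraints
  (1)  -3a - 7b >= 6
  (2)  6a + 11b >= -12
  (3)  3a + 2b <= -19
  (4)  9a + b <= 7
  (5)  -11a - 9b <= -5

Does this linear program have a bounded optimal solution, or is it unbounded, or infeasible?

The boundaries 3a + 2b = -19 and -11a - 9b = -5 meet at (-181/5, 224/5), but that point violates -3a - 7b ≥ 6. Every candidate vertex is excluded by some other constraint, so the feasible region is empty.

infeasible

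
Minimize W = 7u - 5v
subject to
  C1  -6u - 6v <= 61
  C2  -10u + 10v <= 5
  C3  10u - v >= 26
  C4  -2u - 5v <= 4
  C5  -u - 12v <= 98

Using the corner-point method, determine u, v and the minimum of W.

The feasible region is unbounded (it extends along (1, 1), (12, -1)), but W strictly increases along every unbounded feasible direction, so there is no improving ray and the minimum is attained at a vertex.

u = 53/18, v = 31/9, minimum W = 61/18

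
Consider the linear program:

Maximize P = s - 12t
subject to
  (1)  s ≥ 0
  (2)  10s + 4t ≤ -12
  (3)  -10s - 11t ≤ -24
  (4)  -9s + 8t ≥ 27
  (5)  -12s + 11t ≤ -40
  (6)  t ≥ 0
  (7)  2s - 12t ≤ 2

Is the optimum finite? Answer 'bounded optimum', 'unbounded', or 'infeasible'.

infeasible

The boundaries t = 0 and 2s - 12t = 2 meet at (1, 0), but that point violates 10s + 4t ≤ -12. Every candidate vertex is excluded by some other constraint, so the feasible region is empty.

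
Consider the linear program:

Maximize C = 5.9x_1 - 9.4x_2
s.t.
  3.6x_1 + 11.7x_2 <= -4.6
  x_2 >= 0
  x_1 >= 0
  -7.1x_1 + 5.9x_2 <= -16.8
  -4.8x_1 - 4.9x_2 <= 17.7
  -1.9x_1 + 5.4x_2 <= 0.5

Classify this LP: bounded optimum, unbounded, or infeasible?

infeasible

The boundaries 3.6x_1 + 11.7x_2 = -4.6 and -7.1x_1 + 5.9x_2 = -16.8 meet at (16942/10431, -9314/10431), but that point violates x_2 ≥ 0. Every candidate vertex is excluded by some other constraint, so the feasible region is empty.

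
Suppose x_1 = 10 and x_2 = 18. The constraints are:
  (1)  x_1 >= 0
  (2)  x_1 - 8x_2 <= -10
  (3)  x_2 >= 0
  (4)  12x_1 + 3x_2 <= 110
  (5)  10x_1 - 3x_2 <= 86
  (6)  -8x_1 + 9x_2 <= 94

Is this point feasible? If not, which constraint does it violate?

Constraint (4): 12x_1 + 3x_2 = 174, which is not ≤ 110. All other constraints are satisfied.

not feasible — violates (4)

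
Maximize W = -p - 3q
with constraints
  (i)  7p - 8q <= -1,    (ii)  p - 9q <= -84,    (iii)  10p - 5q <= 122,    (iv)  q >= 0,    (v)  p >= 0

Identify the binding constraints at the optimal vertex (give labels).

Feasible corners and W = -p - 3q:
  (663/55, 587/55) → W = -2424/55
  (109/5, 96/5) → W = -397/5
  (0, 28/3) → W = -28
The feasible region is unbounded (it extends along (0, 1), (1, 2)), but W strictly decreases along every unbounded feasible direction, so there is no improving ray and the maximum is attained at a vertex.

The maximum is at (0, 28/3). Substituting into each constraint, equality holds for (ii) and (v); the remaining constraints have slack.

(ii) and (v)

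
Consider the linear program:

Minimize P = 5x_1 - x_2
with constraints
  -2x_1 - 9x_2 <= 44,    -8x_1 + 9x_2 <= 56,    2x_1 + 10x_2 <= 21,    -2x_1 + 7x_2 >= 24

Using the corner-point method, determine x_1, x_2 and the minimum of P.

Corner points and P = 5x_1 - x_2:
  (-53/14, 20/7) → P = -305/14
  (-88/19, 40/19) → P = -480/19
  (-93/34, 45/17) → P = -555/34

The optimum lies where -8x_1 + 9x_2 = 56 and -2x_1 + 7x_2 = 24.
Solving simultaneously gives x_1 = -88/19, x_2 = 40/19.

x_1 = -88/19, x_2 = 40/19, minimum P = -480/19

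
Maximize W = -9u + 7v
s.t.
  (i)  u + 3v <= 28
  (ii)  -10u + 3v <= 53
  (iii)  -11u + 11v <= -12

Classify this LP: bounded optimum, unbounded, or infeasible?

Vertices and W = -9u + 7v:
  (86/11, 74/11) → W = -256/11
  (-619/77, -703/77) → W = 650/77
The feasible region has finitely many vertices and no improving ray; the maximum is 650/77 at (-619/77, -703/77).

bounded optimum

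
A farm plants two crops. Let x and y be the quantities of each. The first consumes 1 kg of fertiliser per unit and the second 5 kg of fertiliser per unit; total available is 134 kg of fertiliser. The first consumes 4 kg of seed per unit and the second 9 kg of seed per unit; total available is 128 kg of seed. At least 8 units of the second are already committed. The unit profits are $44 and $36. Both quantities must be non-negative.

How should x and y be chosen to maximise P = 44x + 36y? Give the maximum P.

x = 14, y = 8, maximum P = 904

Feasible corners and P = 44x + 36y:
  (0, 128/9) → P = 512
  (0, 8) → P = 288
  (14, 8) → P = 904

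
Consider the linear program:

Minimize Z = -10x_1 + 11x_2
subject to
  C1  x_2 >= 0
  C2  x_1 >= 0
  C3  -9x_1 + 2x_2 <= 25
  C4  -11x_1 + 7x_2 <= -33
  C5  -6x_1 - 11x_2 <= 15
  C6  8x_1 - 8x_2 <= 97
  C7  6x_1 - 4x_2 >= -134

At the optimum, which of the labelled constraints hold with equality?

Extreme points and Z = -10x_1 + 11x_2:
  (3, 0) → Z = -30
  (97/8, 0) → Z = -485/4
  (535, 836) → Z = 3846
The feasible region is unbounded (it extends along (1, 1), (2, 3)), but Z strictly increases along every unbounded feasible direction, so there is no improving ray and the minimum is attained at a vertex.

The minimum is at (97/8, 0). Substituting into each constraint, equality holds for C1 and C6; the remaining constraints have slack.

C1 and C6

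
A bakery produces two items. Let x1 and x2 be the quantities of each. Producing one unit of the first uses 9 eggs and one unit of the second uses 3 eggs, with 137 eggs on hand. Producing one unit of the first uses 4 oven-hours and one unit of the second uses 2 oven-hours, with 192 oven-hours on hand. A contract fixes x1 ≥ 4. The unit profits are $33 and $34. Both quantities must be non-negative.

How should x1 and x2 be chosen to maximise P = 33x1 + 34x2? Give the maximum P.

x1 = 4, x2 = 101/3, maximum P = 3830/3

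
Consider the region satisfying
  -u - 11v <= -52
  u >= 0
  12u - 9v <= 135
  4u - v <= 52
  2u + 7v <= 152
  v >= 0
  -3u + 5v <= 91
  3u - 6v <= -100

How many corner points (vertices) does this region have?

4

Intersecting each pair of boundary lines and keeping only the points that satisfy every inequality leaves:
  (0, 91/5)
  (0, 50/3)
  (123/31, 638/31)
  (212/33, 656/33)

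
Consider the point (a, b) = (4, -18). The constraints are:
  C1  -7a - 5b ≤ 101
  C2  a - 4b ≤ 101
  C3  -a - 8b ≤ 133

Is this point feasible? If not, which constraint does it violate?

Constraint C3: -a - 8b = 140, which is not ≤ 133. All other constraints are satisfied.

not feasible — violates C3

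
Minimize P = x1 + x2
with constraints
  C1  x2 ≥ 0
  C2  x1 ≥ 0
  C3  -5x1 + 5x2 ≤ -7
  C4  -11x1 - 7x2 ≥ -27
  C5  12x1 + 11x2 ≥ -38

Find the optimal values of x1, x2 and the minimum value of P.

Corner points and P = x1 + x2:
  (7/5, 0) → P = 7/5
  (27/11, 0) → P = 27/11
  (92/45, 29/45) → P = 121/45

The binding constraints are x2 = 0 and -5x1 + 5x2 = -7.
Solving simultaneously gives x1 = 7/5, x2 = 0.

x1 = 7/5, x2 = 0, minimum P = 7/5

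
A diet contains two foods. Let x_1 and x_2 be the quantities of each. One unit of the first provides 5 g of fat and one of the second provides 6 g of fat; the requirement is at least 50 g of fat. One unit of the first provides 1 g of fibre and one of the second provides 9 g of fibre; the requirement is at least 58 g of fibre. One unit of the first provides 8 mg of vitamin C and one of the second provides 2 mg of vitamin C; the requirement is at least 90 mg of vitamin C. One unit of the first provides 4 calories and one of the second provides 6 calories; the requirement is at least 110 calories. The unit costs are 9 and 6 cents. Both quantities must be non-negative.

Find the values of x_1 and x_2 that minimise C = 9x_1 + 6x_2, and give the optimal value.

Extreme points and C = 9x_1 + 6x_2:
  (0, 45) → C = 270
  (58, 0) → C = 522
  (107/5, 61/15) → C = 217
  (8, 13) → C = 150
The feasible region is unbounded (it extends along (0, 1), (1, 0)), but C strictly increases along every unbounded feasible direction, so there is no improving ray and the minimum is attained at a vertex.

At the optimal vertex, 8x_1 + 2x_2 = 90 and 4x_1 + 6x_2 = 110.
Solving simultaneously gives x_1 = 8, x_2 = 13.

x_1 = 8, x_2 = 13, minimum C = 150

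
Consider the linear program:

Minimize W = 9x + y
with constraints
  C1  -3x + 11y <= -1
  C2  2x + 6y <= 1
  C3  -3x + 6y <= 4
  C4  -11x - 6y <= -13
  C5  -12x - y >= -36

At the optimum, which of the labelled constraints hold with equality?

C2 and C4

Corner points and W = 9x + y:
  (4/3, -5/18) → W = 211/18
  (43/14, -6/7) → W = 375/14
  (203/61, -240/61) → W = 1587/61

The minimum is at (4/3, -5/18). Substituting into each constraint, equality holds for C2 and C4; the remaining constraints have slack.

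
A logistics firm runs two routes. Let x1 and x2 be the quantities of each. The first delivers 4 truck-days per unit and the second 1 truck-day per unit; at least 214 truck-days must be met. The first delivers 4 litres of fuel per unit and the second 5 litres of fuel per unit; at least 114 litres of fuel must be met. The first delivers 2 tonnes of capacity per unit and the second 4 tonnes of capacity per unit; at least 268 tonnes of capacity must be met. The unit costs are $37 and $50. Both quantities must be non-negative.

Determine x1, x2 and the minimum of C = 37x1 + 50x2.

Extreme points and C = 37x1 + 50x2:
  (0, 214) → C = 10700
  (134, 0) → C = 4958
  (42, 46) → C = 3854
The feasible region is unbounded (it extends along (0, 1), (1, 0)), but C strictly increases along every unbounded feasible direction, so there is no improving ray and the minimum is attained at a vertex.

x1 = 42, x2 = 46, minimum C = 3854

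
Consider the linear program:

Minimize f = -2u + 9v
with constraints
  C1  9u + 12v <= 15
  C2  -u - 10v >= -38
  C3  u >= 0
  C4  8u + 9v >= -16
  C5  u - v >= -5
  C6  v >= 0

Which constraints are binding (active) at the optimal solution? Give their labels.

C1 and C6

Corner points and f = -2u + 9v:
  (0, 5/4) → f = 45/4
  (5/3, 0) → f = -10/3
  (0, 0) → f = 0

The minimum is at (5/3, 0). Substituting into each constraint, equality holds for C1 and C6; the remaining constraints have slack.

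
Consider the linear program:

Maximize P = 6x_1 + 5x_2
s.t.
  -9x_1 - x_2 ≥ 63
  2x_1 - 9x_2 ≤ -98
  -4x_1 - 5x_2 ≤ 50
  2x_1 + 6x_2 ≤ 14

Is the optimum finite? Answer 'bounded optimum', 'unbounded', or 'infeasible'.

Feasible corners and P = 6x_1 + 5x_2:
  (-470/23, 146/23) → P = -2090/23
  (-77/5, 112/15) → P = -826/15
  (-185/7, 78/7) → P = -720/7
The feasible region has finitely many vertices and no improving ray; the maximum is -826/15 at (-77/5, 112/15).

bounded optimum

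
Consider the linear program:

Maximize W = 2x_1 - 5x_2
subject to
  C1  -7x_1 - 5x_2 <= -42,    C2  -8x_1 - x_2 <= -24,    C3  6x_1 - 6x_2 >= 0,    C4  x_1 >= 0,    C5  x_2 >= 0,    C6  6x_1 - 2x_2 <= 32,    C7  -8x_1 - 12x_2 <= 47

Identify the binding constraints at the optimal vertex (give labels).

Feasible corners and W = 2x_1 - 5x_2:
  (7/2, 7/2) → W = -21/2
  (61/11, 7/11) → W = 87/11
  (8, 8) → W = -24

The maximum is at (61/11, 7/11). Substituting into each constraint, equality holds for C1 and C6; the remaining constraints have slack.

C1 and C6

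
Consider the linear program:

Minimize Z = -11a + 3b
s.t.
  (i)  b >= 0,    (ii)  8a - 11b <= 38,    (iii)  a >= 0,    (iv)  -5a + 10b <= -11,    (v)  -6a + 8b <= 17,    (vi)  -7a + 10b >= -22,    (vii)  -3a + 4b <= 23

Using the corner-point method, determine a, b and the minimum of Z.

a = 11/2, b = 33/20, minimum Z = -1111/20

The binding constraints are -5a + 10b = -11 and -7a + 10b = -22.
Solving simultaneously gives a = 11/2, b = 33/20.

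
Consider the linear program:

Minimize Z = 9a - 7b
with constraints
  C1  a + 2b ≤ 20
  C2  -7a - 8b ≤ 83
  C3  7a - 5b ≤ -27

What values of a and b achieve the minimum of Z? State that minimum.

a = -163/3, b = 223/6, minimum Z = -4495/6

Feasible corners and Z = 9a - 7b:
  (-163/3, 223/6) → Z = -4495/6
  (46/19, 167/19) → Z = -755/19
  (-631/91, -56/13) → Z = -2935/91

At the optimal vertex, a + 2b = 20 and -7a - 8b = 83.
Solving simultaneously gives a = -163/3, b = 223/6.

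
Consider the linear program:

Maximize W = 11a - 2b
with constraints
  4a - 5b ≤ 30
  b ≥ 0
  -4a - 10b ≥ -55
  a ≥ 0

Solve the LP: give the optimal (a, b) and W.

a = 115/12, b = 5/3, maximum W = 1225/12

Extreme points and W = 11a - 2b:
  (15/2, 0) → W = 165/2
  (115/12, 5/3) → W = 1225/12
  (0, 0) → W = 0
  (0, 11/2) → W = -11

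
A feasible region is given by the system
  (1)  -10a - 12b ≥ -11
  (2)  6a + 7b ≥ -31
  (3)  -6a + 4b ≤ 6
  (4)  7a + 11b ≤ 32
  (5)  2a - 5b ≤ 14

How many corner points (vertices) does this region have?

4

Pairwise boundary intersections that survive every other constraint:
  (-1/4, 9/8)
  (223/74, -59/37)
  (-83/33, -25/11)
  (-57/44, -73/22)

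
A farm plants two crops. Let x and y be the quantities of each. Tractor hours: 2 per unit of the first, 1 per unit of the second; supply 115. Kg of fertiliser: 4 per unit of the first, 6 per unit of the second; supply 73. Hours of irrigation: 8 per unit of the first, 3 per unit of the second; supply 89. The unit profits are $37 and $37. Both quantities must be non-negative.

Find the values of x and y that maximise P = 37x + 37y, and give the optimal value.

At the optimal vertex, 4x + 6y = 73 and 8x + 3y = 89.
Solving simultaneously gives x = 35/4, y = 19/3.

x = 35/4, y = 19/3, maximum P = 6697/12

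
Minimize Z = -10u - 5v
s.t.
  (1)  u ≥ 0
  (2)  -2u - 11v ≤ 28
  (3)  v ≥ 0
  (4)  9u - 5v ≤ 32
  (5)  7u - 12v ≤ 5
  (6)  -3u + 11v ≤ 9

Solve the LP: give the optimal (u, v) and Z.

At the optimal vertex, 7u - 12v = 5 and -3u + 11v = 9.
Solving simultaneously gives u = 163/41, v = 78/41.

u = 163/41, v = 78/41, minimum Z = -2020/41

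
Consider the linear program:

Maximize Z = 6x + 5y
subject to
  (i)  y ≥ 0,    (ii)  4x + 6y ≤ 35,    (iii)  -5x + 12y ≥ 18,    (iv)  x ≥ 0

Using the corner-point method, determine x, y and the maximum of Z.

x = 4, y = 19/6, maximum Z = 239/6

Vertices and Z = 6x + 5y:
  (4, 19/6) → Z = 239/6
  (0, 35/6) → Z = 175/6
  (0, 3/2) → Z = 15/2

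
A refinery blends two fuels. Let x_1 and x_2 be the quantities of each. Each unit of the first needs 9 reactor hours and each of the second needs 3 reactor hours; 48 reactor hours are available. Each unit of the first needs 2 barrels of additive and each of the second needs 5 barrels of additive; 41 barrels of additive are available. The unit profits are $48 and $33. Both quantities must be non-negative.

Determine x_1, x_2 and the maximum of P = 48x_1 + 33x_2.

Feasible corners and P = 48x_1 + 33x_2:
  (0, 0) → P = 0
  (0, 41/5) → P = 1353/5
  (16/3, 0) → P = 256
  (3, 7) → P = 375

x_1 = 3, x_2 = 7, maximum P = 375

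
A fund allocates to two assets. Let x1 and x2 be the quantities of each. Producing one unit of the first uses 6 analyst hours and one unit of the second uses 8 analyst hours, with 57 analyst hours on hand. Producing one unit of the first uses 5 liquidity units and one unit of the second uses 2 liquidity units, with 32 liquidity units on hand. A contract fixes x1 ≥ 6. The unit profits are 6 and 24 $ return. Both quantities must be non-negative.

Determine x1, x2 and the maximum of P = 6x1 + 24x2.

x1 = 6, x2 = 1, maximum P = 60

Feasible corners and P = 6x1 + 24x2:
  (32/5, 0) → P = 192/5
  (6, 0) → P = 36
  (6, 1) → P = 60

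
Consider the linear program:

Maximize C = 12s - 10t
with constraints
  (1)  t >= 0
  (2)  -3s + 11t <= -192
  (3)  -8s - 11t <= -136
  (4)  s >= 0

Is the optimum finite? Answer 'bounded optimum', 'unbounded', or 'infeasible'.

unbounded

From the feasible point (64, 0), moving in the direction (11, 3) keeps every constraint satisfied while C increases without bound.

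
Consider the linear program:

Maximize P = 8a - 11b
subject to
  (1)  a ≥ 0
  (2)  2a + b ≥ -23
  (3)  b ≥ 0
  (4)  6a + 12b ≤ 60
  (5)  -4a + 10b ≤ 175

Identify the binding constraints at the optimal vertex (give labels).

Feasible corners and P = 8a - 11b:
  (0, 0) → P = 0
  (0, 5) → P = -55
  (10, 0) → P = 80

The maximum is at (10, 0). Substituting into each constraint, equality holds for (3) and (4); the remaining constraints have slack.

(3) and (4)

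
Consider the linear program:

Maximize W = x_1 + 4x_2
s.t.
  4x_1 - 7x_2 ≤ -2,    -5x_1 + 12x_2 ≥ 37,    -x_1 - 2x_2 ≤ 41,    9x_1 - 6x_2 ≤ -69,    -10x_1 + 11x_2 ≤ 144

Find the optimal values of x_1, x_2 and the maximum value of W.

The optimum lies where 9x_1 - 6x_2 = -69 and -10x_1 + 11x_2 = 144.
Solving simultaneously gives x_1 = 35/13, x_2 = 202/13.

x_1 = 35/13, x_2 = 202/13, maximum W = 843/13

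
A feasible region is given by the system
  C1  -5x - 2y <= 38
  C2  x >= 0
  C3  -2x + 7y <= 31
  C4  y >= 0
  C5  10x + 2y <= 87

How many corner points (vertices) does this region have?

The feasible vertices (each the meet of two boundaries and inside every other half-plane) are:
  (0, 31/7)
  (0, 0)
  (547/74, 242/37)
  (87/10, 0)

4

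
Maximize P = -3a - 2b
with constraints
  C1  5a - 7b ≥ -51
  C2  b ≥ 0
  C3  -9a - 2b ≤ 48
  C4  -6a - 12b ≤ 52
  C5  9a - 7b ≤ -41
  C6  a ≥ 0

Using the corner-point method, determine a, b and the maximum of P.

a = 0, b = 41/7, maximum P = -82/7

Vertices and P = -3a - 2b:
  (5/2, 127/14) → P = -359/14
  (0, 51/7) → P = -102/7
  (0, 41/7) → P = -82/7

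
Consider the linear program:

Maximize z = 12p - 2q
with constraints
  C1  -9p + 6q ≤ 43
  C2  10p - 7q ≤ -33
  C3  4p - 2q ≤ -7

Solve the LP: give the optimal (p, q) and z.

Extreme points and z = 12p - 2q:
  (-103/3, -133/3) → z = -970/3
  (22/3, 109/6) → z = 155/3
  (17/8, 31/4) → z = 10

p = 22/3, q = 109/6, maximum z = 155/3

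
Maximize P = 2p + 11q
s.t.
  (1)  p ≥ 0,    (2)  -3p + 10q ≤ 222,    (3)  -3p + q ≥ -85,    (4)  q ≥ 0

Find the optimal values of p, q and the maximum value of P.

Extreme points and P = 2p + 11q:
  (0, 111/5) → P = 1221/5
  (0, 0) → P = 0
  (1072/27, 307/9) → P = 12275/27
  (85/3, 0) → P = 170/3

The optimum lies where -3p + 10q = 222 and -3p + q = -85.
Solving simultaneously gives p = 1072/27, q = 307/9.

p = 1072/27, q = 307/9, maximum P = 12275/27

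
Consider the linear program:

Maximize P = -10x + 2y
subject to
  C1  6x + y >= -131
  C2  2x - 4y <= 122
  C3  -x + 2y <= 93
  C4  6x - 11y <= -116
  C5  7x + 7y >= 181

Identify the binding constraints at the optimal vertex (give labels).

Feasible corners and P = -10x + 2y:
  (791, 442) → P = -7026
  (-289/21, 832/21) → P = 1518/7
  (1179/119, 1898/119) → P = -1142/17

The maximum is at (-289/21, 832/21). Substituting into each constraint, equality holds for C3 and C5; the remaining constraints have slack.

C3 and C5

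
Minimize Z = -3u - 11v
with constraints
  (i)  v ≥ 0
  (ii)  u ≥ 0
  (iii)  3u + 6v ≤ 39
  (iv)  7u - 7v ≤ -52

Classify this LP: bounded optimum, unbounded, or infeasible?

infeasible

The boundaries v = 0 and u = 0 meet at (0, 0), but that point violates 7u - 7v ≤ -52. Every candidate vertex is excluded by some other constraint, so the feasible region is empty.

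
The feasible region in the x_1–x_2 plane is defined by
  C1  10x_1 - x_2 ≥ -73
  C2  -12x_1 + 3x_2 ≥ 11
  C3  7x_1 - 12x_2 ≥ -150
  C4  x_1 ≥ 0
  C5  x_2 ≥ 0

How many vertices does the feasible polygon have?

The feasible vertices (each the meet of two boundaries and inside every other half-plane) are:
  (106/41, 1723/123)
  (0, 11/3)
  (0, 25/2)

3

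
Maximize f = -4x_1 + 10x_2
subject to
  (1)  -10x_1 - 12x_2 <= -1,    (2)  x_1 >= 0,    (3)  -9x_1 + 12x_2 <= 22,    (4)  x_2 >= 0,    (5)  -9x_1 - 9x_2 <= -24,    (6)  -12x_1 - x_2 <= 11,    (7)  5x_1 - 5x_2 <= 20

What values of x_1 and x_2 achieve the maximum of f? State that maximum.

x_1 = 70/3, x_2 = 58/3, maximum f = 100

Extreme points and f = -4x_1 + 10x_2:
  (10/21, 46/21) → f = 20
  (70/3, 58/3) → f = 100
  (8/3, 0) → f = -32/3
  (4, 0) → f = -16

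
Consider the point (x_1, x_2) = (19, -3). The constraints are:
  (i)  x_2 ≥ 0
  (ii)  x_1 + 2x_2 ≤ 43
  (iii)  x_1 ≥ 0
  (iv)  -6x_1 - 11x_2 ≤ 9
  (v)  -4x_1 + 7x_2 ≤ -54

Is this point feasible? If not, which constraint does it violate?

Constraint (i): x_2 = -3, which is not ≥ 0. All other constraints are satisfied.

not feasible — violates (i)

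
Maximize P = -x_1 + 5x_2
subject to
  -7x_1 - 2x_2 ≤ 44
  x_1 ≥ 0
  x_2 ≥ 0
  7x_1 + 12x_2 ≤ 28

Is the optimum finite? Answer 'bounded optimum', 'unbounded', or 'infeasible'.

bounded optimum

Extreme points and P = -x_1 + 5x_2:
  (0, 0) → P = 0
  (0, 7/3) → P = 35/3
  (4, 0) → P = -4
The feasible region has finitely many vertices and no improving ray; the maximum is 35/3 at (0, 7/3).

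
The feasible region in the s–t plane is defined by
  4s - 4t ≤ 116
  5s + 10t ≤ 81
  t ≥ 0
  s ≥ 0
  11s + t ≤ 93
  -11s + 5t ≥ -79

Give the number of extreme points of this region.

Intersecting each pair of boundary lines and keeping only the points that satisfy every inequality leaves:
  (0, 81/10)
  (283/35, 142/35)
  (0, 0)
  (79/11, 0)
  (272/33, 7/3)

5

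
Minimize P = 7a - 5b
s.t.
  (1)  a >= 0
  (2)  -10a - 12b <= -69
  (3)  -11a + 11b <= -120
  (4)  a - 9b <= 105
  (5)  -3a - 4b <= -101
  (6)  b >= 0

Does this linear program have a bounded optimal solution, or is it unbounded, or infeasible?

Vertices and P = 7a - 5b:
  (1591/77, 751/77) → P = 7382/77
  (105, 0) → P = 735
  (101/3, 0) → P = 707/3
The feasible region has finitely many vertices and no improving ray; the minimum is 7382/77 at (1591/77, 751/77).

bounded optimum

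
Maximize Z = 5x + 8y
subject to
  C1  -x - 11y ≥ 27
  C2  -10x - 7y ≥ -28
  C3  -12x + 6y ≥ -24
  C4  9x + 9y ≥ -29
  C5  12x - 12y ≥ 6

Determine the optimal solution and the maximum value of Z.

The optimum lies where -x - 11y = 27 and -12x + 6y = -24.
Solving simultaneously gives x = 17/23, y = -58/23.

x = 17/23, y = -58/23, maximum Z = -379/23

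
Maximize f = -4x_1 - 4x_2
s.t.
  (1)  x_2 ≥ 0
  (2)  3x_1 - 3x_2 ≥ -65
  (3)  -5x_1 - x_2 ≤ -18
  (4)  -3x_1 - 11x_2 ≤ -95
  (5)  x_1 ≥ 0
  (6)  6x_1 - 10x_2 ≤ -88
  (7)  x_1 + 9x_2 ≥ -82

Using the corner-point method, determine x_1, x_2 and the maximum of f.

x_1 = 23/14, x_2 = 137/14, maximum f = -320/7

Feasible corners and f = -4x_1 - 4x_2:
  (0, 65/3) → f = -260/3
  (0, 18) → f = -72
  (23/14, 137/14) → f = -320/7
The feasible region is unbounded (it extends along (1, 1), (5, 3)), but f strictly decreases along every unbounded feasible direction, so there is no improving ray and the maximum is attained at a vertex.

The binding constraints are -5x_1 - x_2 = -18 and 6x_1 - 10x_2 = -88.
Solving simultaneously gives x_1 = 23/14, x_2 = 137/14.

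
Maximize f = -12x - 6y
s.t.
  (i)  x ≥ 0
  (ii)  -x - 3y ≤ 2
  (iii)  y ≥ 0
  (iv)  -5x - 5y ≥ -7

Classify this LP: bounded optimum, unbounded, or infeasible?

Extreme points and f = -12x - 6y:
  (0, 0) → f = 0
  (0, 7/5) → f = -42/5
  (7/5, 0) → f = -84/5
The feasible region has finitely many vertices and no improving ray; the maximum is 0 at (0, 0).

bounded optimum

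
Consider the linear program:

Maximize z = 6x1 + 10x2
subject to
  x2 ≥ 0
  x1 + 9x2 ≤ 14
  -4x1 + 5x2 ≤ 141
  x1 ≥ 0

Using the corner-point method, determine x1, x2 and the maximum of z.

The optimum lies where x2 = 0 and x1 + 9x2 = 14.
Solving simultaneously gives x1 = 14, x2 = 0.

x1 = 14, x2 = 0, maximum z = 84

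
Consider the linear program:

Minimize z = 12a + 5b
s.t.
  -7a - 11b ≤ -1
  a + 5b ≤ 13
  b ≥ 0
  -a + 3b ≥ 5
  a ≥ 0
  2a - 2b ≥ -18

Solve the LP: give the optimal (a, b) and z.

Feasible corners and z = 12a + 5b:
  (7/4, 9/4) → z = 129/4
  (0, 13/5) → z = 13
  (0, 5/3) → z = 25/3

a = 0, b = 5/3, minimum z = 25/3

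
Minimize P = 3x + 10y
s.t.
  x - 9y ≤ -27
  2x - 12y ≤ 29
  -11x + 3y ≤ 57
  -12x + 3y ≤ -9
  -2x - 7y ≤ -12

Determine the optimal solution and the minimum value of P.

x = 54/35, y = 111/35, minimum P = 1272/35

Feasible corners and P = 3x + 10y:
  (195/2, 83/6) → P = 2585/6
  (54/35, 111/35) → P = 1272/35
  (66, 261) → P = 2808
The feasible region is unbounded (it extends along (6, 1), (3, 11)), but P strictly increases along every unbounded feasible direction, so there is no improving ray and the minimum is attained at a vertex.

The binding constraints are x - 9y = -27 and -12x + 3y = -9.
Solving simultaneously gives x = 54/35, y = 111/35.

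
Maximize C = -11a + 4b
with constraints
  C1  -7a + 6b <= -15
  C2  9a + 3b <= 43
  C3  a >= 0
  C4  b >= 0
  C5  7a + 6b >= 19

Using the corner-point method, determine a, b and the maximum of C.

The binding constraints are -7a + 6b = -15 and 7a + 6b = 19.
Solving simultaneously gives a = 17/7, b = 1/3.

a = 17/7, b = 1/3, maximum C = -533/21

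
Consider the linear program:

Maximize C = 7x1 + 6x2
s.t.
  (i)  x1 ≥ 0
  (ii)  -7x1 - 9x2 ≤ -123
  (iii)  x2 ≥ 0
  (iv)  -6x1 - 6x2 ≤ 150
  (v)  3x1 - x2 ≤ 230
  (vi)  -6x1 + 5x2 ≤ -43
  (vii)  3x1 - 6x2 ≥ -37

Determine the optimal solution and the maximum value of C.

x1 = 1417/15, x2 = 267/5, maximum C = 2945/3

Feasible corners and C = 7x1 + 6x2:
  (123/7, 0) → C = 123
  (1002/89, 437/89) → C = 9636/89
  (230/3, 0) → C = 1610/3
  (1417/15, 267/5) → C = 2945/3
  (443/21, 117/7) → C = 5207/21

The binding constraints are 3x1 - x2 = 230 and 3x1 - 6x2 = -37.
Solving simultaneously gives x1 = 1417/15, x2 = 267/5.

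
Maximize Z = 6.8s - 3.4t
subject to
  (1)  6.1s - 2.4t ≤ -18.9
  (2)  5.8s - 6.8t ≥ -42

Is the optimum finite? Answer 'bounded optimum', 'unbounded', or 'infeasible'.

unbounded

From the feasible point (-693/689, 7329/1378), moving in the direction (-2.4, -6.1) keeps every constraint satisfied while Z increases without bound.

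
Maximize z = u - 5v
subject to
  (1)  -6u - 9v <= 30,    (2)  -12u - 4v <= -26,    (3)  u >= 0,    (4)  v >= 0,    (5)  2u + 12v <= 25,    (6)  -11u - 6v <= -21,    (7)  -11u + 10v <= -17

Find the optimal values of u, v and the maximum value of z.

Extreme points and z = u - 5v:
  (13/6, 0) → z = 13/6
  (2, 1/2) → z = -1/2
  (25/2, 0) → z = 25/2
  (227/76, 241/152) → z = -751/152

The binding constraints are v = 0 and 2u + 12v = 25.
Solving simultaneously gives u = 25/2, v = 0.

u = 25/2, v = 0, maximum z = 25/2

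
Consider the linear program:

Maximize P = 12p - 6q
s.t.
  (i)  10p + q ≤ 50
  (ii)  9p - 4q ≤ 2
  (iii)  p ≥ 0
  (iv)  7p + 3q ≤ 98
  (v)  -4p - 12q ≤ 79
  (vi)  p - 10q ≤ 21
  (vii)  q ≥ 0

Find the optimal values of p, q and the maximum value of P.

p = 2/9, q = 0, maximum P = 8/3

Extreme points and P = 12p - 6q:
  (202/49, 430/49) → P = -156/49
  (52/23, 630/23) → P = -3156/23
  (2/9, 0) → P = 8/3
  (0, 98/3) → P = -196
  (0, 0) → P = 0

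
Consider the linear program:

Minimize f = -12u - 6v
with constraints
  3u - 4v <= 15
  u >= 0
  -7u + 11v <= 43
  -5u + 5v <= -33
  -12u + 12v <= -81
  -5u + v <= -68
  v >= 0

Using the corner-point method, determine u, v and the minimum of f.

u = 337/5, v = 234/5, minimum f = -5448/5

The binding constraints are 3u - 4v = 15 and -7u + 11v = 43.
Solving simultaneously gives u = 337/5, v = 234/5.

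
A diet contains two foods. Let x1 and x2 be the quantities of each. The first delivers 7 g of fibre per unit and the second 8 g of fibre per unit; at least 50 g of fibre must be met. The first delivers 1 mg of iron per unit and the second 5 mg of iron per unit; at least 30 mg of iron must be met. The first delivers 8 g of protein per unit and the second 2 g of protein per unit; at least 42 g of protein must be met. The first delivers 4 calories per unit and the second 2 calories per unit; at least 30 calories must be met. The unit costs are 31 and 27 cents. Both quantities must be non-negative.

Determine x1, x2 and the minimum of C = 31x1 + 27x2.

x1 = 5, x2 = 5, minimum C = 290

Vertices and C = 31x1 + 27x2:
  (0, 21) → C = 567
  (30, 0) → C = 930
  (5, 5) → C = 290
  (3, 9) → C = 336
The feasible region is unbounded (it extends along (0, 1), (1, 0)), but C strictly increases along every unbounded feasible direction, so there is no improving ray and the minimum is attained at a vertex.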